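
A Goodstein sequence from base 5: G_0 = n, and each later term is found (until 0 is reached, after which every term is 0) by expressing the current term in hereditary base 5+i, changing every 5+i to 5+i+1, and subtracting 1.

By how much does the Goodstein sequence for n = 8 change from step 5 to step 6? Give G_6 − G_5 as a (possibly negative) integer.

i=0: 8 = 5 + 3 (b=5); 5→6: 6 + 3 = 9; 9−1 = 8
i=1: 8 = 6 + 2 (b=6); 6→7: 7 + 2 = 9; 9−1 = 8
i=2: 8 = 7 + 1 (b=7); 7→8: 8 + 1 = 9; 9−1 = 8
i=3: 8 = 8 (b=8); 8→9: 9 = 9; 9−1 = 8
i=4: 8 = 8 (b=9); 9→10: 8 = 8; 8−1 = 7
i=5: 7 = 7 (b=10); 10→11: 7 = 7; 7−1 = 6

-1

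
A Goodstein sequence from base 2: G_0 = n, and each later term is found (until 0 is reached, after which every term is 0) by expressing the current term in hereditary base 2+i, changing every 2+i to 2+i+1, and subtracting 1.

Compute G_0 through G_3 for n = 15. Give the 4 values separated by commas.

15, 111, 1283, 18752

15 —HB2→ 2^(2 + 1) + 2^2 + 2 + 1 —bump→ 3^(3 + 1) + 3^3 + 3 + 1 = 112 —(−1)→ 111
111 —HB3→ 3^(3 + 1) + 3^3 + 3 —bump→ 4^(4 + 1) + 4^4 + 4 = 1284 —(−1)→ 1283
1283 —HB4→ 4^(4 + 1) + 4^4 + 3 —bump→ 5^(5 + 1) + 5^5 + 3 = 18753 —(−1)→ 18752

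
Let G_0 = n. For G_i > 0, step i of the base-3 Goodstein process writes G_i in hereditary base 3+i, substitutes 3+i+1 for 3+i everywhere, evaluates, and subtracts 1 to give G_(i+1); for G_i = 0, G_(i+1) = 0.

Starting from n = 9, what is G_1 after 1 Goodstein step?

15

step 0: 9 = 3^2; sub 4 for 3: 4^2; = 16; G_1 = 16−1 = 15
step 1: 15 = 3·4 + 3; sub 5 for 4: 3·5 + 3; = 18; G_2 = 18−1 = 17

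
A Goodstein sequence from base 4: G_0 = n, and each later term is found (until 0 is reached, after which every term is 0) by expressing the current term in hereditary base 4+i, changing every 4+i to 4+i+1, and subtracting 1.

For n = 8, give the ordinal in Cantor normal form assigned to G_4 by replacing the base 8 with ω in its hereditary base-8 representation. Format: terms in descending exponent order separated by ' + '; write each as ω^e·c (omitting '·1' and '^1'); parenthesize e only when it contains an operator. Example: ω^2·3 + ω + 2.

ω + 1

(0) 8|_4 = 2·4 ↦ 2·5|_5 = 10 ⇒ 9
(1) 9|_5 = 5 + 4 ↦ 6 + 4|_6 = 10 ⇒ 9
(2) 9|_6 = 6 + 3 ↦ 7 + 3|_7 = 10 ⇒ 9
(3) 9|_7 = 7 + 2 ↦ 8 + 2|_8 = 10 ⇒ 9
(4) 9|_8 = 8 + 1 ↦ 9 + 1|_9 = 10 ⇒ 9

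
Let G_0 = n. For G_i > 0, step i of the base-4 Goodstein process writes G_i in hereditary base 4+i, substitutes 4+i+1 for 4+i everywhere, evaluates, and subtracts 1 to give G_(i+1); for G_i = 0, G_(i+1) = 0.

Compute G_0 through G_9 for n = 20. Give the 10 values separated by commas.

(0) 20|_4 = 4^2 + 4 ↦ 5^2 + 5|_5 = 30 ⇒ 29
(1) 29|_5 = 5^2 + 4 ↦ 6^2 + 4|_6 = 40 ⇒ 39
(2) 39|_6 = 6^2 + 3 ↦ 7^2 + 3|_7 = 52 ⇒ 51
(3) 51|_7 = 7^2 + 2 ↦ 8^2 + 2|_8 = 66 ⇒ 65
(4) 65|_8 = 8^2 + 1 ↦ 9^2 + 1|_9 = 82 ⇒ 81
(5) 81|_9 = 9^2 ↦ 10^2|_10 = 100 ⇒ 99
(6) 99|_10 = 9·10 + 9 ↦ 9·11 + 9|_11 = 108 ⇒ 107
(7) 107|_11 = 9·11 + 8 ↦ 9·12 + 8|_12 = 116 ⇒ 115
(8) 115|_12 = 9·12 + 7 ↦ 9·13 + 7|_13 = 124 ⇒ 123

20, 29, 39, 51, 65, 81, 99, 107, 115, 123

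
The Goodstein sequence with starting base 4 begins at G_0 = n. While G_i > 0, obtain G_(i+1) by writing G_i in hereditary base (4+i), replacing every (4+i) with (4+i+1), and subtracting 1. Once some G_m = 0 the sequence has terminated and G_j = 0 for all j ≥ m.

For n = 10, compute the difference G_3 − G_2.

[0] 10 ≡ 2·4 + 2 (base 4). Lift 5: 12. −1: 11.
[1] 11 ≡ 2·5 + 1 (base 5). Lift 6: 13. −1: 12.
[2] 12 ≡ 2·6 (base 6). Lift 7: 14. −1: 13.

1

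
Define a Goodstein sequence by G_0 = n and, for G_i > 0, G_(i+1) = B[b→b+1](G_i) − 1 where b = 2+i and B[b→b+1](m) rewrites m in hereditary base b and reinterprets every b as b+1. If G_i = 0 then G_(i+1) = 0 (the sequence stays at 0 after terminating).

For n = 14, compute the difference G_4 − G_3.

G_0 = 14. HB_2(14) = 2^(2 + 1) + 2^2 + 2. Bump = 111. G_1 = 110.
G_1 = 110. HB_3(110) = 3^(3 + 1) + 3^3 + 2. Bump = 1282. G_2 = 1281.
G_2 = 1281. HB_4(1281) = 4^(4 + 1) + 4^4 + 1. Bump = 18751. G_3 = 18750.
G_3 = 18750. HB_5(18750) = 5^(5 + 1) + 5^5. Bump = 326592. G_4 = 326591.

307841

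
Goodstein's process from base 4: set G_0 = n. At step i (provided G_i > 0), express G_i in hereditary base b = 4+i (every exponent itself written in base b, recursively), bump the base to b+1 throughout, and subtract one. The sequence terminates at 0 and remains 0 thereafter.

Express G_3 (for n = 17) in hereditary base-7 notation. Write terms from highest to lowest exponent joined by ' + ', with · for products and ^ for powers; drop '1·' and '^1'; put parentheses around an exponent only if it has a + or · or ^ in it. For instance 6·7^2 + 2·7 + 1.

5·7 + 4

17 —HB4→ 4^2 + 1 —bump→ 5^2 + 1 = 26 —(−1)→ 25
25 —HB5→ 5^2 —bump→ 6^2 = 36 —(−1)→ 35
35 —HB6→ 5·6 + 5 —bump→ 5·7 + 5 = 40 —(−1)→ 39
39 —HB7→ 5·7 + 4 —bump→ 5·8 + 4 = 44 —(−1)→ 43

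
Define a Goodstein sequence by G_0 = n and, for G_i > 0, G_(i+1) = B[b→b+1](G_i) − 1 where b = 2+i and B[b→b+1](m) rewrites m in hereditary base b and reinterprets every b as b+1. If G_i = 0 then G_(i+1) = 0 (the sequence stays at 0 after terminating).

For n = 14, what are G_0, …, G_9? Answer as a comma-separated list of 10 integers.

14, 110, 1281, 18750, 326591, 5862840, 134404971, 3487116548, 100000555551, 3138429262496

G_0=14  [base 2] 2^(2 + 1) + 2^2 + 2  →[2↦3]→  3^(3 + 1) + 3^3 + 3 = 111  −1 ⇒ G_1=110
G_1=110  [base 3] 3^(3 + 1) + 3^3 + 2  →[3↦4]→  4^(4 + 1) + 4^4 + 2 = 1282  −1 ⇒ G_2=1281
G_2=1281  [base 4] 4^(4 + 1) + 4^4 + 1  →[4↦5]→  5^(5 + 1) + 5^5 + 1 = 18751  −1 ⇒ G_3=18750
G_3=18750  [base 5] 5^(5 + 1) + 5^5  →[5↦6]→  6^(6 + 1) + 6^6 = 326592  −1 ⇒ G_4=326591
G_4=326591  [base 6] 6^(6 + 1) + 5·6^5 + 5·6^4 + 5·6^3 + 5·6^2 + 5·6 + 5  →[6↦7]→  7^(7 + 1) + 5·7^5 + 5·7^4 + 5·7^3 + 5·7^2 + 5·7 + 5 = 5862841  −1 ⇒ G_5=5862840
G_5=5862840  [base 7] 7^(7 + 1) + 5·7^5 + 5·7^4 + 5·7^3 + 5·7^2 + 5·7 + 4  →[7↦8]→  8^(8 + 1) + 5·8^5 + 5·8^4 + 5·8^3 + 5·8^2 + 5·8 + 4 = 134404972  −1 ⇒ G_6=134404971
G_6=134404971  [base 8] 8^(8 + 1) + 5·8^5 + 5·8^4 + 5·8^3 + 5·8^2 + 5·8 + 3  →[8↦9]→  9^(9 + 1) + 5·9^5 + 5·9^4 + 5·9^3 + 5·9^2 + 5·9 + 3 = 3487116549  −1 ⇒ G_7=3487116548
G_7=3487116548  [base 9] 9^(9 + 1) + 5·9^5 + 5·9^4 + 5·9^3 + 5·9^2 + 5·9 + 2  →[9↦10]→  10^(10 + 1) + 5·10^5 + 5·10^4 + 5·10^3 + 5·10^2 + 5·10 + 2 = 100000555552  −1 ⇒ G_8=100000555551
G_8=100000555551  [base 10] 10^(10 + 1) + 5·10^5 + 5·10^4 + 5·10^3 + 5·10^2 + 5·10 + 1  →[10↦11]→  11^(11 + 1) + 5·11^5 + 5·11^4 + 5·11^3 + 5·11^2 + 5·11 + 1 = 3138429262497  −1 ⇒ G_9=3138429262496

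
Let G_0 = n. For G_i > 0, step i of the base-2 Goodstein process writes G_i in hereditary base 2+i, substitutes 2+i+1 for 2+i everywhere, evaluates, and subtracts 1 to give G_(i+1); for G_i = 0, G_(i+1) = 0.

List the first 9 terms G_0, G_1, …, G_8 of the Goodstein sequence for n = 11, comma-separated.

11, 84, 1027, 15627, 279937, 5764801, 134217727, 2749609302, 70077777775

step 0: 11 = 2^(2 + 1) + 2 + 1; sub 3 for 2: 3^(3 + 1) + 3 + 1; = 85; G_1 = 85−1 = 84
step 1: 84 = 3^(3 + 1) + 3; sub 4 for 3: 4^(4 + 1) + 4; = 1028; G_2 = 1028−1 = 1027
step 2: 1027 = 4^(4 + 1) + 3; sub 5 for 4: 5^(5 + 1) + 3; = 15628; G_3 = 15628−1 = 15627
step 3: 15627 = 5^(5 + 1) + 2; sub 6 for 5: 6^(6 + 1) + 2; = 279938; G_4 = 279938−1 = 279937
step 4: 279937 = 6^(6 + 1) + 1; sub 7 for 6: 7^(7 + 1) + 1; = 5764802; G_5 = 5764802−1 = 5764801
step 5: 5764801 = 7^(7 + 1); sub 8 for 7: 8^(8 + 1); = 134217728; G_6 = 134217728−1 = 134217727
step 6: 134217727 = 7·8^8 + 7·8^7 + 7·8^6 + 7·8^5 + 7·8^4 + 7·8^3 + 7·8^2 + 7·8 + 7; sub 9 for 8: 7·9^9 + 7·9^7 + 7·9^6 + 7·9^5 + 7·9^4 + 7·9^3 + 7·9^2 + 7·9 + 7; = 2749609303; G_7 = 2749609303−1 = 2749609302
step 7: 2749609302 = 7·9^9 + 7·9^7 + 7·9^6 + 7·9^5 + 7·9^4 + 7·9^3 + 7·9^2 + 7·9 + 6; sub 10 for 9: 7·10^10 + 7·10^7 + 7·10^6 + 7·10^5 + 7·10^4 + 7·10^3 + 7·10^2 + 7·10 + 6; = 70077777776; G_8 = 70077777776−1 = 70077777775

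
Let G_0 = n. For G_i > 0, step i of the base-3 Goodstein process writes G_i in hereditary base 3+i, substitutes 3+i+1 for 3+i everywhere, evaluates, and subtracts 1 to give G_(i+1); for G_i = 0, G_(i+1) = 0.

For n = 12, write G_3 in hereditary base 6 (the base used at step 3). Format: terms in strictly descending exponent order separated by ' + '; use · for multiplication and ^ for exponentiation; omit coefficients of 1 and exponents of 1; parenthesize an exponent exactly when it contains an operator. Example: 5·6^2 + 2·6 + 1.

step 0: 12 = 3^2 + 3; sub 4 for 3: 4^2 + 4; = 20; G_1 = 20−1 = 19
step 1: 19 = 4^2 + 3; sub 5 for 4: 5^2 + 3; = 28; G_2 = 28−1 = 27
step 2: 27 = 5^2 + 2; sub 6 for 5: 6^2 + 2; = 38; G_3 = 38−1 = 37
step 3: 37 = 6^2 + 1; sub 7 for 6: 7^2 + 1; = 50; G_4 = 50−1 = 49

6^2 + 1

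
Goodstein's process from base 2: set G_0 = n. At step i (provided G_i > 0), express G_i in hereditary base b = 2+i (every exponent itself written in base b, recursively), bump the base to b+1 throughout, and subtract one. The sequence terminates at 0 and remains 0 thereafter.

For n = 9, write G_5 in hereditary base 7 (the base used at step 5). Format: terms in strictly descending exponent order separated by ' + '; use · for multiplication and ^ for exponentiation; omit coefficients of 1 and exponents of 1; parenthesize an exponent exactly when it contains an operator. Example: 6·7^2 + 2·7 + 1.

3·7^7 + 3·7^3 + 3·7^2 + 3·7

i=0: 9 = 2^(2 + 1) + 1 (b=2); 2→3: 3^(3 + 1) + 1 = 82; 82−1 = 81
i=1: 81 = 3^(3 + 1) (b=3); 3→4: 4^(4 + 1) = 1024; 1024−1 = 1023
i=2: 1023 = 3·4^4 + 3·4^3 + 3·4^2 + 3·4 + 3 (b=4); 4→5: 3·5^5 + 3·5^3 + 3·5^2 + 3·5 + 3 = 9843; 9843−1 = 9842
i=3: 9842 = 3·5^5 + 3·5^3 + 3·5^2 + 3·5 + 2 (b=5); 5→6: 3·6^6 + 3·6^3 + 3·6^2 + 3·6 + 2 = 140744; 140744−1 = 140743
i=4: 140743 = 3·6^6 + 3·6^3 + 3·6^2 + 3·6 + 1 (b=6); 6→7: 3·7^7 + 3·7^3 + 3·7^2 + 3·7 + 1 = 2471827; 2471827−1 = 2471826
i=5: 2471826 = 3·7^7 + 3·7^3 + 3·7^2 + 3·7 (b=7); 7→8: 3·8^8 + 3·8^3 + 3·8^2 + 3·8 = 50333400; 50333400−1 = 50333399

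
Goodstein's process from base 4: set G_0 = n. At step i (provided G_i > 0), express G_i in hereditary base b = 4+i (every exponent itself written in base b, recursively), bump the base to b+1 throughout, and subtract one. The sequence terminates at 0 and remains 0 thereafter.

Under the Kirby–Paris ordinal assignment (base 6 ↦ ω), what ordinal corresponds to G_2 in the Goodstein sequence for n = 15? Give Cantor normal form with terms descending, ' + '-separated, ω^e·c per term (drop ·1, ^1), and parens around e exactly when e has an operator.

ω·3 + 1

[0] 15 ≡ 3·4 + 3 (base 4). Lift 5: 18. −1: 17.
[1] 17 ≡ 3·5 + 2 (base 5). Lift 6: 20. −1: 19.
[2] 19 ≡ 3·6 + 1 (base 6). Lift 7: 22. −1: 21.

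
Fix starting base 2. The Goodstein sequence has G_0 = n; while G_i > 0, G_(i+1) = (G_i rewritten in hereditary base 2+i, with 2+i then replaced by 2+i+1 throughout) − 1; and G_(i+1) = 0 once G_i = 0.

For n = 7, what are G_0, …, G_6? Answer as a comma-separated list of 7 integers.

(0) 7|_2 = 2^2 + 2 + 1 ↦ 3^3 + 3 + 1|_3 = 31 ⇒ 30
(1) 30|_3 = 3^3 + 3 ↦ 4^4 + 4|_4 = 260 ⇒ 259
(2) 259|_4 = 4^4 + 3 ↦ 5^5 + 3|_5 = 3128 ⇒ 3127
(3) 3127|_5 = 5^5 + 2 ↦ 6^6 + 2|_6 = 46658 ⇒ 46657
(4) 46657|_6 = 6^6 + 1 ↦ 7^7 + 1|_7 = 823544 ⇒ 823543
(5) 823543|_7 = 7^7 ↦ 8^8|_8 = 16777216 ⇒ 16777215

7, 30, 259, 3127, 46657, 823543, 16777215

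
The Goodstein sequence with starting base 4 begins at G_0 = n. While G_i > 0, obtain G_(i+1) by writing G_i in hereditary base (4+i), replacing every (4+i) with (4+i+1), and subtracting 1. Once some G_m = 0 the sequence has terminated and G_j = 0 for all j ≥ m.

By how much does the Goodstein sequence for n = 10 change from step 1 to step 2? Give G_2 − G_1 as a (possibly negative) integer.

10 —HB4→ 2·4 + 2 —bump→ 2·5 + 2 = 12 —(−1)→ 11
11 —HB5→ 2·5 + 1 —bump→ 2·6 + 1 = 13 —(−1)→ 12

1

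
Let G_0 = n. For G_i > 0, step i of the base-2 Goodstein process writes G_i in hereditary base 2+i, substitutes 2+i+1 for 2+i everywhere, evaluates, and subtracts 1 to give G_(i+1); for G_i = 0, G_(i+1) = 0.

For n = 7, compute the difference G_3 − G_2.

[0] 7 ≡ 2^2 + 2 + 1 (base 2). Lift 3: 31. −1: 30.
[1] 30 ≡ 3^3 + 3 (base 3). Lift 4: 260. −1: 259.
[2] 259 ≡ 4^4 + 3 (base 4). Lift 5: 3128. −1: 3127.

2868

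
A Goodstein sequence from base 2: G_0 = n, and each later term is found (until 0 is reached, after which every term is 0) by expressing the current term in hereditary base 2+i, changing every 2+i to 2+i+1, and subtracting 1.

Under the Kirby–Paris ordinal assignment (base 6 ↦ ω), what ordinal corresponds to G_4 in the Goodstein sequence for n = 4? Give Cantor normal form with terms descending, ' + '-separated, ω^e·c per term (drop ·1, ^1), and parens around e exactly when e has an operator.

ω^2·2 + ω + 5

G_0 = 4. HB_2(4) = 2^2. Bump = 27. G_1 = 26.
G_1 = 26. HB_3(26) = 2·3^2 + 2·3 + 2. Bump = 42. G_2 = 41.
G_2 = 41. HB_4(41) = 2·4^2 + 2·4 + 1. Bump = 61. G_3 = 60.
G_3 = 60. HB_5(60) = 2·5^2 + 2·5. Bump = 84. G_4 = 83.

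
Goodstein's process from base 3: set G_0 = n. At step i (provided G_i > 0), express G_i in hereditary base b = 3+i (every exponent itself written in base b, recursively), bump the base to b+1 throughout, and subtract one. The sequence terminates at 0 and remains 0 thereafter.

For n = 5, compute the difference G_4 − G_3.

-1

base 3: 5 = 3 + 2; at 4: 4 + 2 = 6; next = 5
base 4: 5 = 4 + 1; at 5: 5 + 1 = 6; next = 5
base 5: 5 = 5; at 6: 6 = 6; next = 5
base 6: 5 = 5; at 7: 5 = 5; next = 4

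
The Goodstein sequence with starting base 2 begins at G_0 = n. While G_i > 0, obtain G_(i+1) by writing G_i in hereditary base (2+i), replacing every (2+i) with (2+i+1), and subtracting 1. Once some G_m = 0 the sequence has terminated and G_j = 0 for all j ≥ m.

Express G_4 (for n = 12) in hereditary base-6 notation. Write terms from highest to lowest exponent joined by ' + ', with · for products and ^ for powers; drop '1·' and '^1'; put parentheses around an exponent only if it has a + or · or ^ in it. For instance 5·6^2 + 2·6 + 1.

6^(6 + 1) + 2·6^2 + 6 + 5

base 2: 12 = 2^(2 + 1) + 2^2; at 3: 3^(3 + 1) + 3^3 = 108; next = 107
base 3: 107 = 3^(3 + 1) + 2·3^2 + 2·3 + 2; at 4: 4^(4 + 1) + 2·4^2 + 2·4 + 2 = 1066; next = 1065
base 4: 1065 = 4^(4 + 1) + 2·4^2 + 2·4 + 1; at 5: 5^(5 + 1) + 2·5^2 + 2·5 + 1 = 15686; next = 15685
base 5: 15685 = 5^(5 + 1) + 2·5^2 + 2·5; at 6: 6^(6 + 1) + 2·6^2 + 2·6 = 280020; next = 280019
base 6: 280019 = 6^(6 + 1) + 2·6^2 + 6 + 5; at 7: 7^(7 + 1) + 2·7^2 + 7 + 5 = 5764911; next = 5764910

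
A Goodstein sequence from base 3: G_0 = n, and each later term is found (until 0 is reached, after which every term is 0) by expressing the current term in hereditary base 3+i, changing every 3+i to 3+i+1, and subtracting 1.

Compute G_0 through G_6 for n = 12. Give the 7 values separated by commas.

12, 19, 27, 37, 49, 63, 69

G_0=12  [base 3] 3^2 + 3  →[3↦4]→  4^2 + 4 = 20  −1 ⇒ G_1=19
G_1=19  [base 4] 4^2 + 3  →[4↦5]→  5^2 + 3 = 28  −1 ⇒ G_2=27
G_2=27  [base 5] 5^2 + 2  →[5↦6]→  6^2 + 2 = 38  −1 ⇒ G_3=37
G_3=37  [base 6] 6^2 + 1  →[6↦7]→  7^2 + 1 = 50  −1 ⇒ G_4=49
G_4=49  [base 7] 7^2  →[7↦8]→  8^2 = 64  −1 ⇒ G_5=63
G_5=63  [base 8] 7·8 + 7  →[8↦9]→  7·9 + 7 = 70  −1 ⇒ G_6=69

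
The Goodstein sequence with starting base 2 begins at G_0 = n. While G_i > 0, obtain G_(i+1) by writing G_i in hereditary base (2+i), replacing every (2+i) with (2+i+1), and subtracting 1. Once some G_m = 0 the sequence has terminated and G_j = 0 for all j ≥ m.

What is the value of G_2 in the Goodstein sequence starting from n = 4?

G_0=4  [base 2] 2^2  →[2↦3]→  3^3 = 27  −1 ⇒ G_1=26
G_1=26  [base 3] 2·3^2 + 2·3 + 2  →[3↦4]→  2·4^2 + 2·4 + 2 = 42  −1 ⇒ G_2=41
G_2=41  [base 4] 2·4^2 + 2·4 + 1  →[4↦5]→  2·5^2 + 2·5 + 1 = 61  −1 ⇒ G_3=60

41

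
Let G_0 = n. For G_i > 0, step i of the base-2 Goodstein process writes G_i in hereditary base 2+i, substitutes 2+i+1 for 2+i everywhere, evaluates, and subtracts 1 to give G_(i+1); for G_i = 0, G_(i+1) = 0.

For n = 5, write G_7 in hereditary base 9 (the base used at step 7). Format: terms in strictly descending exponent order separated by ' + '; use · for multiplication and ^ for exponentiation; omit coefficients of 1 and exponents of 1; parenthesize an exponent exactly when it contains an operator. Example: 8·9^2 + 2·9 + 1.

3·9^3 + 3·9^2 + 2·9 + 6

[0] 5 ≡ 2^2 + 1 (base 2). Lift 3: 28. −1: 27.
[1] 27 ≡ 3^3 (base 3). Lift 4: 256. −1: 255.
[2] 255 ≡ 3·4^3 + 3·4^2 + 3·4 + 3 (base 4). Lift 5: 468. −1: 467.
[3] 467 ≡ 3·5^3 + 3·5^2 + 3·5 + 2 (base 5). Lift 6: 776. −1: 775.
[4] 775 ≡ 3·6^3 + 3·6^2 + 3·6 + 1 (base 6). Lift 7: 1198. −1: 1197.
[5] 1197 ≡ 3·7^3 + 3·7^2 + 3·7 (base 7). Lift 8: 1752. −1: 1751.
[6] 1751 ≡ 3·8^3 + 3·8^2 + 2·8 + 7 (base 8). Lift 9: 2455. −1: 2454.
[7] 2454 ≡ 3·9^3 + 3·9^2 + 2·9 + 6 (base 9). Lift 10: 3326. −1: 3325.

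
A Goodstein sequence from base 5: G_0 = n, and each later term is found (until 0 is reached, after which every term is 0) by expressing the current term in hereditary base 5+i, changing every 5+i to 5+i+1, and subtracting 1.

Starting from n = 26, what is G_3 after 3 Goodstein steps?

53

step 0: 26 = 5^2 + 1; sub 6 for 5: 6^2 + 1; = 37; G_1 = 37−1 = 36
step 1: 36 = 6^2; sub 7 for 6: 7^2; = 49; G_2 = 49−1 = 48
step 2: 48 = 6·7 + 6; sub 8 for 7: 6·8 + 6; = 54; G_3 = 54−1 = 53
step 3: 53 = 6·8 + 5; sub 9 for 8: 6·9 + 5; = 59; G_4 = 59−1 = 58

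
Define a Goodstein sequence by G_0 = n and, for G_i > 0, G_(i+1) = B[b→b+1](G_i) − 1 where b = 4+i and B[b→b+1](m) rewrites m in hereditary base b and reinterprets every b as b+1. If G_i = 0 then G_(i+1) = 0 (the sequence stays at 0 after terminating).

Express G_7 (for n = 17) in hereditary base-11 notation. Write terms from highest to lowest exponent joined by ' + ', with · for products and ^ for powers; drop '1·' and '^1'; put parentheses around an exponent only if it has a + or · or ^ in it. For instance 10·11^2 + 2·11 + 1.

(0) 17|_4 = 4^2 + 1 ↦ 5^2 + 1|_5 = 26 ⇒ 25
(1) 25|_5 = 5^2 ↦ 6^2|_6 = 36 ⇒ 35
(2) 35|_6 = 5·6 + 5 ↦ 5·7 + 5|_7 = 40 ⇒ 39
(3) 39|_7 = 5·7 + 4 ↦ 5·8 + 4|_8 = 44 ⇒ 43
(4) 43|_8 = 5·8 + 3 ↦ 5·9 + 3|_9 = 48 ⇒ 47
(5) 47|_9 = 5·9 + 2 ↦ 5·10 + 2|_10 = 52 ⇒ 51
(6) 51|_10 = 5·10 + 1 ↦ 5·11 + 1|_11 = 56 ⇒ 55
(7) 55|_11 = 5·11 ↦ 5·12|_12 = 60 ⇒ 59

5·11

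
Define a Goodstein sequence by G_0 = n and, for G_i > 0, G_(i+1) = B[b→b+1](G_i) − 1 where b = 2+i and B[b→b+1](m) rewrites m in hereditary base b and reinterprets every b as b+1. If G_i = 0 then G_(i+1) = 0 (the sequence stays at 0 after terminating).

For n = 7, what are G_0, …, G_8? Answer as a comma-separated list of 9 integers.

7, 30, 259, 3127, 46657, 823543, 16777215, 37665879, 77777775

i=0: 7 = 2^2 + 2 + 1 (b=2); 2→3: 3^3 + 3 + 1 = 31; 31−1 = 30
i=1: 30 = 3^3 + 3 (b=3); 3→4: 4^4 + 4 = 260; 260−1 = 259
i=2: 259 = 4^4 + 3 (b=4); 4→5: 5^5 + 3 = 3128; 3128−1 = 3127
i=3: 3127 = 5^5 + 2 (b=5); 5→6: 6^6 + 2 = 46658; 46658−1 = 46657
i=4: 46657 = 6^6 + 1 (b=6); 6→7: 7^7 + 1 = 823544; 823544−1 = 823543
i=5: 823543 = 7^7 (b=7); 7→8: 8^8 = 16777216; 16777216−1 = 16777215
i=6: 16777215 = 7·8^7 + 7·8^6 + 7·8^5 + 7·8^4 + 7·8^3 + 7·8^2 + 7·8 + 7 (b=8); 8→9: 7·9^7 + 7·9^6 + 7·9^5 + 7·9^4 + 7·9^3 + 7·9^2 + 7·9 + 7 = 37665880; 37665880−1 = 37665879
i=7: 37665879 = 7·9^7 + 7·9^6 + 7·9^5 + 7·9^4 + 7·9^3 + 7·9^2 + 7·9 + 6 (b=9); 9→10: 7·10^7 + 7·10^6 + 7·10^5 + 7·10^4 + 7·10^3 + 7·10^2 + 7·10 + 6 = 77777776; 77777776−1 = 77777775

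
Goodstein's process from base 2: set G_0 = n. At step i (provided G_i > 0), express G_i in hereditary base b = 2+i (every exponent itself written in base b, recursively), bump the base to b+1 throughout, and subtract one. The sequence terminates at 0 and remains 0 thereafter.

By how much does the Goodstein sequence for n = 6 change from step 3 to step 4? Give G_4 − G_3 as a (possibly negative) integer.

step 0: 6 = 2^2 + 2; sub 3 for 2: 3^3 + 3; = 30; G_1 = 30−1 = 29
step 1: 29 = 3^3 + 2; sub 4 for 3: 4^4 + 2; = 258; G_2 = 258−1 = 257
step 2: 257 = 4^4 + 1; sub 5 for 4: 5^5 + 1; = 3126; G_3 = 3126−1 = 3125
step 3: 3125 = 5^5; sub 6 for 5: 6^6; = 46656; G_4 = 46656−1 = 46655

43530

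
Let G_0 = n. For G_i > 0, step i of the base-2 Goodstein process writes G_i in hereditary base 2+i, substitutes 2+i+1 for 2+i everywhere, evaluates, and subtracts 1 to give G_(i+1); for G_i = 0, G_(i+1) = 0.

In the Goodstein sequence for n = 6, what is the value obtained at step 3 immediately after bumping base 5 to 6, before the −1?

46656

6 —HB2→ 2^2 + 2 —bump→ 3^3 + 3 = 30 —(−1)→ 29
29 —HB3→ 3^3 + 2 —bump→ 4^4 + 2 = 258 —(−1)→ 257
257 —HB4→ 4^4 + 1 —bump→ 5^5 + 1 = 3126 —(−1)→ 3125
3125 —HB5→ 5^5 —bump→ 6^6 = 46656 —(−1)→ 46655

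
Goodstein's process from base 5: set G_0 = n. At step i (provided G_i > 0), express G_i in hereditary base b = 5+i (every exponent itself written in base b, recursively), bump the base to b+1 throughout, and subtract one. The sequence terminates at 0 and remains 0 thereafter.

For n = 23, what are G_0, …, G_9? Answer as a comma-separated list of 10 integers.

[0] 23 ≡ 4·5 + 3 (base 5). Lift 6: 27. −1: 26.
[1] 26 ≡ 4·6 + 2 (base 6). Lift 7: 30. −1: 29.
[2] 29 ≡ 4·7 + 1 (base 7). Lift 8: 33. −1: 32.
[3] 32 ≡ 4·8 (base 8). Lift 9: 36. −1: 35.
[4] 35 ≡ 3·9 + 8 (base 9). Lift 10: 38. −1: 37.
[5] 37 ≡ 3·10 + 7 (base 10). Lift 11: 40. −1: 39.
[6] 39 ≡ 3·11 + 6 (base 11). Lift 12: 42. −1: 41.
[7] 41 ≡ 3·12 + 5 (base 12). Lift 13: 44. −1: 43.
[8] 43 ≡ 3·13 + 4 (base 13). Lift 14: 46. −1: 45.

23, 26, 29, 32, 35, 37, 39, 41, 43, 45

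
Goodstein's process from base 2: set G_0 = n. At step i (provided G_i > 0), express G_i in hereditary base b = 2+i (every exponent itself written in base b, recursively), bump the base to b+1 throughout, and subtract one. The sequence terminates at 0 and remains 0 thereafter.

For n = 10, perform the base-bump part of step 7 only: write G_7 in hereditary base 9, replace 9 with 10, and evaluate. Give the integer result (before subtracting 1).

50000555552

step 0: 10 = 2^(2 + 1) + 2; sub 3 for 2: 3^(3 + 1) + 3; = 84; G_1 = 84−1 = 83
step 1: 83 = 3^(3 + 1) + 2; sub 4 for 3: 4^(4 + 1) + 2; = 1026; G_2 = 1026−1 = 1025
step 2: 1025 = 4^(4 + 1) + 1; sub 5 for 4: 5^(5 + 1) + 1; = 15626; G_3 = 15626−1 = 15625
step 3: 15625 = 5^(5 + 1); sub 6 for 5: 6^(6 + 1); = 279936; G_4 = 279936−1 = 279935
step 4: 279935 = 5·6^6 + 5·6^5 + 5·6^4 + 5·6^3 + 5·6^2 + 5·6 + 5; sub 7 for 6: 5·7^7 + 5·7^5 + 5·7^4 + 5·7^3 + 5·7^2 + 5·7 + 5; = 4215755; G_5 = 4215755−1 = 4215754
step 5: 4215754 = 5·7^7 + 5·7^5 + 5·7^4 + 5·7^3 + 5·7^2 + 5·7 + 4; sub 8 for 7: 5·8^8 + 5·8^5 + 5·8^4 + 5·8^3 + 5·8^2 + 5·8 + 4; = 84073324; G_6 = 84073324−1 = 84073323
step 6: 84073323 = 5·8^8 + 5·8^5 + 5·8^4 + 5·8^3 + 5·8^2 + 5·8 + 3; sub 9 for 8: 5·9^9 + 5·9^5 + 5·9^4 + 5·9^3 + 5·9^2 + 5·9 + 3; = 1937434593; G_7 = 1937434593−1 = 1937434592
step 7: 1937434592 = 5·9^9 + 5·9^5 + 5·9^4 + 5·9^3 + 5·9^2 + 5·9 + 2; sub 10 for 9: 5·10^10 + 5·10^5 + 5·10^4 + 5·10^3 + 5·10^2 + 5·10 + 2; = 50000555552; G_8 = 50000555552−1 = 50000555551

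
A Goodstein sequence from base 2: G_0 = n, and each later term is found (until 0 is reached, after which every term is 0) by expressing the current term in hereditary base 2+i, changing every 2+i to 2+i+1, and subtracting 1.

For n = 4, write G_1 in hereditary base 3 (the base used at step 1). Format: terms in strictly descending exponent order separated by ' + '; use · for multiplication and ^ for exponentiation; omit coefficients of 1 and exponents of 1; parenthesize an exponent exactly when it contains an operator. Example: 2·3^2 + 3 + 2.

2·3^2 + 2·3 + 2

(0) 4|_2 = 2^2 ↦ 3^3|_3 = 27 ⇒ 26
(1) 26|_3 = 2·3^2 + 2·3 + 2 ↦ 2·4^2 + 2·4 + 2|_4 = 42 ⇒ 41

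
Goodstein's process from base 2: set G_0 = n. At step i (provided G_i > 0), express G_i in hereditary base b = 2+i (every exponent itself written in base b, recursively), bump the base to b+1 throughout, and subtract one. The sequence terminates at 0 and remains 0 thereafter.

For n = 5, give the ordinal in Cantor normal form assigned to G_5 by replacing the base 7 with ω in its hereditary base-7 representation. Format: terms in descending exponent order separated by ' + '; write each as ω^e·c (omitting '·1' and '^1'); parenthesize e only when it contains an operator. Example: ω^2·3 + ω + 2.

ω^3·3 + ω^2·3 + ω·3

base 2: 5 = 2^2 + 1; at 3: 3^3 + 1 = 28; next = 27
base 3: 27 = 3^3; at 4: 4^4 = 256; next = 255
base 4: 255 = 3·4^3 + 3·4^2 + 3·4 + 3; at 5: 3·5^3 + 3·5^2 + 3·5 + 3 = 468; next = 467
base 5: 467 = 3·5^3 + 3·5^2 + 3·5 + 2; at 6: 3·6^3 + 3·6^2 + 3·6 + 2 = 776; next = 775
base 6: 775 = 3·6^3 + 3·6^2 + 3·6 + 1; at 7: 3·7^3 + 3·7^2 + 3·7 + 1 = 1198; next = 1197
base 7: 1197 = 3·7^3 + 3·7^2 + 3·7; at 8: 3·8^3 + 3·8^2 + 3·8 = 1752; next = 1751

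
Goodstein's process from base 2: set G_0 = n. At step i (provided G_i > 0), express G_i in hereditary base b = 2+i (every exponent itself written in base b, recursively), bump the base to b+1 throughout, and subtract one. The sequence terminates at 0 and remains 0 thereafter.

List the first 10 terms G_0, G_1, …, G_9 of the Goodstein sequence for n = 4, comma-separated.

4, 26, 41, 60, 83, 109, 139, 173, 211, 253

base 2: 4 = 2^2; at 3: 3^3 = 27; next = 26
base 3: 26 = 2·3^2 + 2·3 + 2; at 4: 2·4^2 + 2·4 + 2 = 42; next = 41
base 4: 41 = 2·4^2 + 2·4 + 1; at 5: 2·5^2 + 2·5 + 1 = 61; next = 60
base 5: 60 = 2·5^2 + 2·5; at 6: 2·6^2 + 2·6 = 84; next = 83
base 6: 83 = 2·6^2 + 6 + 5; at 7: 2·7^2 + 7 + 5 = 110; next = 109
base 7: 109 = 2·7^2 + 7 + 4; at 8: 2·8^2 + 8 + 4 = 140; next = 139
base 8: 139 = 2·8^2 + 8 + 3; at 9: 2·9^2 + 9 + 3 = 174; next = 173
base 9: 173 = 2·9^2 + 9 + 2; at 10: 2·10^2 + 10 + 2 = 212; next = 211
base 10: 211 = 2·10^2 + 10 + 1; at 11: 2·11^2 + 11 + 1 = 254; next = 253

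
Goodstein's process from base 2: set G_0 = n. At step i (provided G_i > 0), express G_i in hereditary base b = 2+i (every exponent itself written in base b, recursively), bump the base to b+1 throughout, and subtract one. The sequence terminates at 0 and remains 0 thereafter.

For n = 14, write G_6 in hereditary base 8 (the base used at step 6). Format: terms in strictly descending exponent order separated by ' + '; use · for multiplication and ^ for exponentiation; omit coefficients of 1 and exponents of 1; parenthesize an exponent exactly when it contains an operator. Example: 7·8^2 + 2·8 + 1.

base 2: 14 = 2^(2 + 1) + 2^2 + 2; at 3: 3^(3 + 1) + 3^3 + 3 = 111; next = 110
base 3: 110 = 3^(3 + 1) + 3^3 + 2; at 4: 4^(4 + 1) + 4^4 + 2 = 1282; next = 1281
base 4: 1281 = 4^(4 + 1) + 4^4 + 1; at 5: 5^(5 + 1) + 5^5 + 1 = 18751; next = 18750
base 5: 18750 = 5^(5 + 1) + 5^5; at 6: 6^(6 + 1) + 6^6 = 326592; next = 326591
base 6: 326591 = 6^(6 + 1) + 5·6^5 + 5·6^4 + 5·6^3 + 5·6^2 + 5·6 + 5; at 7: 7^(7 + 1) + 5·7^5 + 5·7^4 + 5·7^3 + 5·7^2 + 5·7 + 5 = 5862841; next = 5862840
base 7: 5862840 = 7^(7 + 1) + 5·7^5 + 5·7^4 + 5·7^3 + 5·7^2 + 5·7 + 4; at 8: 8^(8 + 1) + 5·8^5 + 5·8^4 + 5·8^3 + 5·8^2 + 5·8 + 4 = 134404972; next = 134404971
base 8: 134404971 = 8^(8 + 1) + 5·8^5 + 5·8^4 + 5·8^3 + 5·8^2 + 5·8 + 3; at 9: 9^(9 + 1) + 5·9^5 + 5·9^4 + 5·9^3 + 5·9^2 + 5·9 + 3 = 3487116549; next = 3487116548

8^(8 + 1) + 5·8^5 + 5·8^4 + 5·8^3 + 5·8^2 + 5·8 + 3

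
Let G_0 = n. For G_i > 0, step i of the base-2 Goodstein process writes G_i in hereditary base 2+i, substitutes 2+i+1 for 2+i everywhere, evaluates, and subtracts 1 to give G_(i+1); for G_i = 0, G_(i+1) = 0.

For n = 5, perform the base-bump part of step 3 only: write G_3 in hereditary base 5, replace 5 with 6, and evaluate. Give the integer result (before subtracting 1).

[0] 5 ≡ 2^2 + 1 (base 2). Lift 3: 28. −1: 27.
[1] 27 ≡ 3^3 (base 3). Lift 4: 256. −1: 255.
[2] 255 ≡ 3·4^3 + 3·4^2 + 3·4 + 3 (base 4). Lift 5: 468. −1: 467.
[3] 467 ≡ 3·5^3 + 3·5^2 + 3·5 + 2 (base 5). Lift 6: 776. −1: 775.

776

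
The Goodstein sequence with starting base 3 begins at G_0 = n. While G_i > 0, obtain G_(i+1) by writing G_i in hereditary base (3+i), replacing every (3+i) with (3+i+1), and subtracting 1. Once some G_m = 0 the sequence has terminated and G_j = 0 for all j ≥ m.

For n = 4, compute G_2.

(0) 4|_3 = 3 + 1 ↦ 4 + 1|_4 = 5 ⇒ 4
(1) 4|_4 = 4 ↦ 5|_5 = 5 ⇒ 4

4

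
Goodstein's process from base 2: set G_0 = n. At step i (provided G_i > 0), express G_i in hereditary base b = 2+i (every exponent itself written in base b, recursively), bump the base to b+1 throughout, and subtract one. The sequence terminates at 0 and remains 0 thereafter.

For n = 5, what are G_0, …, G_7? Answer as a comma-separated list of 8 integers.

(0) 5|_2 = 2^2 + 1 ↦ 3^3 + 1|_3 = 28 ⇒ 27
(1) 27|_3 = 3^3 ↦ 4^4|_4 = 256 ⇒ 255
(2) 255|_4 = 3·4^3 + 3·4^2 + 3·4 + 3 ↦ 3·5^3 + 3·5^2 + 3·5 + 3|_5 = 468 ⇒ 467
(3) 467|_5 = 3·5^3 + 3·5^2 + 3·5 + 2 ↦ 3·6^3 + 3·6^2 + 3·6 + 2|_6 = 776 ⇒ 775
(4) 775|_6 = 3·6^3 + 3·6^2 + 3·6 + 1 ↦ 3·7^3 + 3·7^2 + 3·7 + 1|_7 = 1198 ⇒ 1197
(5) 1197|_7 = 3·7^3 + 3·7^2 + 3·7 ↦ 3·8^3 + 3·8^2 + 3·8|_8 = 1752 ⇒ 1751
(6) 1751|_8 = 3·8^3 + 3·8^2 + 2·8 + 7 ↦ 3·9^3 + 3·9^2 + 2·9 + 7|_9 = 2455 ⇒ 2454

5, 27, 255, 467, 775, 1197, 1751, 2454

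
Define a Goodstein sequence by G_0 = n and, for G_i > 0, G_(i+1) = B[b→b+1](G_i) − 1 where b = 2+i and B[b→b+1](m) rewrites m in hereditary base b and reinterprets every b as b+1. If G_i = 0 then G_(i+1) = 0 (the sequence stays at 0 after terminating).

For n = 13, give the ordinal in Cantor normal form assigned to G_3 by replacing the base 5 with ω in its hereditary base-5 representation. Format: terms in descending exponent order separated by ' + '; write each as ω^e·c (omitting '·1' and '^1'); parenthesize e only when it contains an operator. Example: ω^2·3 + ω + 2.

G_0=13  [base 2] 2^(2 + 1) + 2^2 + 1  →[2↦3]→  3^(3 + 1) + 3^3 + 1 = 109  −1 ⇒ G_1=108
G_1=108  [base 3] 3^(3 + 1) + 3^3  →[3↦4]→  4^(4 + 1) + 4^4 = 1280  −1 ⇒ G_2=1279
G_2=1279  [base 4] 4^(4 + 1) + 3·4^3 + 3·4^2 + 3·4 + 3  →[4↦5]→  5^(5 + 1) + 3·5^3 + 3·5^2 + 3·5 + 3 = 16093  −1 ⇒ G_3=16092
G_3=16092  [base 5] 5^(5 + 1) + 3·5^3 + 3·5^2 + 3·5 + 2  →[5↦6]→  6^(6 + 1) + 3·6^3 + 3·6^2 + 3·6 + 2 = 280712  −1 ⇒ G_4=280711

ω^(ω + 1) + ω^3·3 + ω^2·3 + ω·3 + 2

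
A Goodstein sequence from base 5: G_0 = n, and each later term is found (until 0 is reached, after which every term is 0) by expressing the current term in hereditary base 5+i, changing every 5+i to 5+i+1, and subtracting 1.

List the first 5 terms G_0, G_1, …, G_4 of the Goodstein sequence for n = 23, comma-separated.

23, 26, 29, 32, 35

(0) 23|_5 = 4·5 + 3 ↦ 4·6 + 3|_6 = 27 ⇒ 26
(1) 26|_6 = 4·6 + 2 ↦ 4·7 + 2|_7 = 30 ⇒ 29
(2) 29|_7 = 4·7 + 1 ↦ 4·8 + 1|_8 = 33 ⇒ 32
(3) 32|_8 = 4·8 ↦ 4·9|_9 = 36 ⇒ 35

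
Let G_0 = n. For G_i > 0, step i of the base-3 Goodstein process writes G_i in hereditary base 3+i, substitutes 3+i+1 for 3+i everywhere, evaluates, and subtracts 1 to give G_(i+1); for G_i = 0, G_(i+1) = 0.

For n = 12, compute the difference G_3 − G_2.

[0] 12 ≡ 3^2 + 3 (base 3). Lift 4: 20. −1: 19.
[1] 19 ≡ 4^2 + 3 (base 4). Lift 5: 28. −1: 27.
[2] 27 ≡ 5^2 + 2 (base 5). Lift 6: 38. −1: 37.

10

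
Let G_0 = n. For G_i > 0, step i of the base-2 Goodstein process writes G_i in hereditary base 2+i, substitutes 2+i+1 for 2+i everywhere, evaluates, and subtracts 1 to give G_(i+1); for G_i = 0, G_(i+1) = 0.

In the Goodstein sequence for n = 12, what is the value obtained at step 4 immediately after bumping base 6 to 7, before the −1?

5764911

G_0=12  [base 2] 2^(2 + 1) + 2^2  →[2↦3]→  3^(3 + 1) + 3^3 = 108  −1 ⇒ G_1=107
G_1=107  [base 3] 3^(3 + 1) + 2·3^2 + 2·3 + 2  →[3↦4]→  4^(4 + 1) + 2·4^2 + 2·4 + 2 = 1066  −1 ⇒ G_2=1065
G_2=1065  [base 4] 4^(4 + 1) + 2·4^2 + 2·4 + 1  →[4↦5]→  5^(5 + 1) + 2·5^2 + 2·5 + 1 = 15686  −1 ⇒ G_3=15685
G_3=15685  [base 5] 5^(5 + 1) + 2·5^2 + 2·5  →[5↦6]→  6^(6 + 1) + 2·6^2 + 2·6 = 280020  −1 ⇒ G_4=280019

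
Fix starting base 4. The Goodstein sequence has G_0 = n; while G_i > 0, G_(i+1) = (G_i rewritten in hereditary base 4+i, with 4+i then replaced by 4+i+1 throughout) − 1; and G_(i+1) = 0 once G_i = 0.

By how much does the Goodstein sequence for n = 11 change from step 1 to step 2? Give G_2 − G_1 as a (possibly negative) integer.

1

base 4: 11 = 2·4 + 3; at 5: 2·5 + 3 = 13; next = 12
base 5: 12 = 2·5 + 2; at 6: 2·6 + 2 = 14; next = 13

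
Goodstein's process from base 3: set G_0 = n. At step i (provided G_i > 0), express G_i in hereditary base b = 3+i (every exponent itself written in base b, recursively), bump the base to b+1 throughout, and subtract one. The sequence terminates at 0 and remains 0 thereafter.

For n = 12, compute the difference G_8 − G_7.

12 —HB3→ 3^2 + 3 —bump→ 4^2 + 4 = 20 —(−1)→ 19
19 —HB4→ 4^2 + 3 —bump→ 5^2 + 3 = 28 —(−1)→ 27
27 —HB5→ 5^2 + 2 —bump→ 6^2 + 2 = 38 —(−1)→ 37
37 —HB6→ 6^2 + 1 —bump→ 7^2 + 1 = 50 —(−1)→ 49
49 —HB7→ 7^2 —bump→ 8^2 = 64 —(−1)→ 63
63 —HB8→ 7·8 + 7 —bump→ 7·9 + 7 = 70 —(−1)→ 69
69 —HB9→ 7·9 + 6 —bump→ 7·10 + 6 = 76 —(−1)→ 75
75 —HB10→ 7·10 + 5 —bump→ 7·11 + 5 = 82 —(−1)→ 81

6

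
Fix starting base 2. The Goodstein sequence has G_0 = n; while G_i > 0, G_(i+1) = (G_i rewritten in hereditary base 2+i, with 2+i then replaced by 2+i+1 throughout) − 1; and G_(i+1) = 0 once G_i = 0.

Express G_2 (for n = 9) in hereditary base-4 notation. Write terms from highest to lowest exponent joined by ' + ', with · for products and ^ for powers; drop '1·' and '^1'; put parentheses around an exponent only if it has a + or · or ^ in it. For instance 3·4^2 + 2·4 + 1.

3·4^4 + 3·4^3 + 3·4^2 + 3·4 + 3

(0) 9|_2 = 2^(2 + 1) + 1 ↦ 3^(3 + 1) + 1|_3 = 82 ⇒ 81
(1) 81|_3 = 3^(3 + 1) ↦ 4^(4 + 1)|_4 = 1024 ⇒ 1023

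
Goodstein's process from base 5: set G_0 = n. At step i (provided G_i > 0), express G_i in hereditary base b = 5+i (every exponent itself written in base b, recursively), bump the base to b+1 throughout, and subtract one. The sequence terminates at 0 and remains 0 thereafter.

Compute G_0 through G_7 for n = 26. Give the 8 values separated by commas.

26, 36, 48, 53, 58, 63, 68, 73

G_0=26  [base 5] 5^2 + 1  →[5↦6]→  6^2 + 1 = 37  −1 ⇒ G_1=36
G_1=36  [base 6] 6^2  →[6↦7]→  7^2 = 49  −1 ⇒ G_2=48
G_2=48  [base 7] 6·7 + 6  →[7↦8]→  6·8 + 6 = 54  −1 ⇒ G_3=53
G_3=53  [base 8] 6·8 + 5  →[8↦9]→  6·9 + 5 = 59  −1 ⇒ G_4=58
G_4=58  [base 9] 6·9 + 4  →[9↦10]→  6·10 + 4 = 64  −1 ⇒ G_5=63
G_5=63  [base 10] 6·10 + 3  →[10↦11]→  6·11 + 3 = 69  −1 ⇒ G_6=68
G_6=68  [base 11] 6·11 + 2  →[11↦12]→  6·12 + 2 = 74  −1 ⇒ G_7=73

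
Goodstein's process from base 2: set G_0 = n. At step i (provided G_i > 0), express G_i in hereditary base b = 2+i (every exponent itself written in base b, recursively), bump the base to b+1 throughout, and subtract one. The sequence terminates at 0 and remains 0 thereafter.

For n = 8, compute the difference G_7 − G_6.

741286580

base 2: 8 = 2^(2 + 1); at 3: 3^(3 + 1) = 81; next = 80
base 3: 80 = 2·3^3 + 2·3^2 + 2·3 + 2; at 4: 2·4^4 + 2·4^2 + 2·4 + 2 = 554; next = 553
base 4: 553 = 2·4^4 + 2·4^2 + 2·4 + 1; at 5: 2·5^5 + 2·5^2 + 2·5 + 1 = 6311; next = 6310
base 5: 6310 = 2·5^5 + 2·5^2 + 2·5; at 6: 2·6^6 + 2·6^2 + 2·6 = 93396; next = 93395
base 6: 93395 = 2·6^6 + 2·6^2 + 6 + 5; at 7: 2·7^7 + 2·7^2 + 7 + 5 = 1647196; next = 1647195
base 7: 1647195 = 2·7^7 + 2·7^2 + 7 + 4; at 8: 2·8^8 + 2·8^2 + 8 + 4 = 33554572; next = 33554571
base 8: 33554571 = 2·8^8 + 2·8^2 + 8 + 3; at 9: 2·9^9 + 2·9^2 + 9 + 3 = 774841152; next = 774841151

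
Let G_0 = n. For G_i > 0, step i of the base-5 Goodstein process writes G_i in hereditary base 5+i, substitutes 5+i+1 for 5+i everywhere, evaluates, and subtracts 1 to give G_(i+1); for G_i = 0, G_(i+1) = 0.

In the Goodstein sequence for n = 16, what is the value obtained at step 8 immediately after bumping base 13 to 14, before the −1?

step 0: 16 = 3·5 + 1; sub 6 for 5: 3·6 + 1; = 19; G_1 = 19−1 = 18
step 1: 18 = 3·6; sub 7 for 6: 3·7; = 21; G_2 = 21−1 = 20
step 2: 20 = 2·7 + 6; sub 8 for 7: 2·8 + 6; = 22; G_3 = 22−1 = 21
step 3: 21 = 2·8 + 5; sub 9 for 8: 2·9 + 5; = 23; G_4 = 23−1 = 22
step 4: 22 = 2·9 + 4; sub 10 for 9: 2·10 + 4; = 24; G_5 = 24−1 = 23
step 5: 23 = 2·10 + 3; sub 11 for 10: 2·11 + 3; = 25; G_6 = 25−1 = 24
step 6: 24 = 2·11 + 2; sub 12 for 11: 2·12 + 2; = 26; G_7 = 26−1 = 25
step 7: 25 = 2·12 + 1; sub 13 for 12: 2·13 + 1; = 27; G_8 = 27−1 = 26
step 8: 26 = 2·13; sub 14 for 13: 2·14; = 28; G_9 = 28−1 = 27

28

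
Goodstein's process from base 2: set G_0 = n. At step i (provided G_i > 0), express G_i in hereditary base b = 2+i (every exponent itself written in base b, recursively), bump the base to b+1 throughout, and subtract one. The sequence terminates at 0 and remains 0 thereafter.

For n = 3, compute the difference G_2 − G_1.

step 0: 3 = 2 + 1; sub 3 for 2: 3 + 1; = 4; G_1 = 4−1 = 3
step 1: 3 = 3; sub 4 for 3: 4; = 4; G_2 = 4−1 = 3

0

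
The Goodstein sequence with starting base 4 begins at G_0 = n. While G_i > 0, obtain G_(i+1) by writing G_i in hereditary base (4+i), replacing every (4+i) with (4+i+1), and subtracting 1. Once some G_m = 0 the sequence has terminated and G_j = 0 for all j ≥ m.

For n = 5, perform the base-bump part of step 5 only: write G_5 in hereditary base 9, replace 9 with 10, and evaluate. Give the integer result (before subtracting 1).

2

(0) 5|_4 = 4 + 1 ↦ 5 + 1|_5 = 6 ⇒ 5
(1) 5|_5 = 5 ↦ 6|_6 = 6 ⇒ 5
(2) 5|_6 = 5 ↦ 5|_7 = 5 ⇒ 4
(3) 4|_7 = 4 ↦ 4|_8 = 4 ⇒ 3
(4) 3|_8 = 3 ↦ 3|_9 = 3 ⇒ 2
(5) 2|_9 = 2 ↦ 2|_10 = 2 ⇒ 1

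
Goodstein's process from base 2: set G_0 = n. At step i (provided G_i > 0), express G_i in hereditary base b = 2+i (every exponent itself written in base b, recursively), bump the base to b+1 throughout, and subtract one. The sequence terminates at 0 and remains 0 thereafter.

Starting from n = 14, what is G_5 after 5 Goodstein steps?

5862840

G_0 = 14. HB_2(14) = 2^(2 + 1) + 2^2 + 2. Bump = 111. G_1 = 110.
G_1 = 110. HB_3(110) = 3^(3 + 1) + 3^3 + 2. Bump = 1282. G_2 = 1281.
G_2 = 1281. HB_4(1281) = 4^(4 + 1) + 4^4 + 1. Bump = 18751. G_3 = 18750.
G_3 = 18750. HB_5(18750) = 5^(5 + 1) + 5^5. Bump = 326592. G_4 = 326591.
G_4 = 326591. HB_6(326591) = 6^(6 + 1) + 5·6^5 + 5·6^4 + 5·6^3 + 5·6^2 + 5·6 + 5. Bump = 5862841. G_5 = 5862840.
G_5 = 5862840. HB_7(5862840) = 7^(7 + 1) + 5·7^5 + 5·7^4 + 5·7^3 + 5·7^2 + 5·7 + 4. Bump = 134404972. G_6 = 134404971.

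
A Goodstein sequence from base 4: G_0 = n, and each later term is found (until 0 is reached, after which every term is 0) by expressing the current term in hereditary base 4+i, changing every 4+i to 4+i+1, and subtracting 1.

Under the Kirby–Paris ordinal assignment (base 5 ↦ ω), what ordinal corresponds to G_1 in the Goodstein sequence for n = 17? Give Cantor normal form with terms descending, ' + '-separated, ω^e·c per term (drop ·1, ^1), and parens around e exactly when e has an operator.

ω^2

i=0: 17 = 4^2 + 1 (b=4); 4→5: 5^2 + 1 = 26; 26−1 = 25
i=1: 25 = 5^2 (b=5); 5→6: 6^2 = 36; 36−1 = 35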